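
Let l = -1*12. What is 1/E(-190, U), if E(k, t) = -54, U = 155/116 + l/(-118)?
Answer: -1/54 ≈ -0.018519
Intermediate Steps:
l = -12
U = 9841/6844 (U = 155/116 - 12/(-118) = 155*(1/116) - 12*(-1/118) = 155/116 + 6/59 = 9841/6844 ≈ 1.4379)
1/E(-190, U) = 1/(-54) = -1/54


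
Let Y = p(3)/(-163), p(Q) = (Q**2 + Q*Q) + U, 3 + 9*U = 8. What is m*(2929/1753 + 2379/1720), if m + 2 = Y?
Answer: -28554835967/4423239720 ≈ -6.4556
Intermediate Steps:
U = 5/9 (U = -1/3 + (1/9)*8 = -1/3 + 8/9 = 5/9 ≈ 0.55556)
p(Q) = 5/9 + 2*Q**2 (p(Q) = (Q**2 + Q*Q) + 5/9 = (Q**2 + Q**2) + 5/9 = 2*Q**2 + 5/9 = 5/9 + 2*Q**2)
Y = -167/1467 (Y = (5/9 + 2*3**2)/(-163) = (5/9 + 2*9)*(-1/163) = (5/9 + 18)*(-1/163) = (167/9)*(-1/163) = -167/1467 ≈ -0.11384)
m = -3101/1467 (m = -2 - 167/1467 = -3101/1467 ≈ -2.1138)
m*(2929/1753 + 2379/1720) = -3101*(2929/1753 + 2379/1720)/1467 = -3101/1467*9208267/3015160 = -28554835967/4423239720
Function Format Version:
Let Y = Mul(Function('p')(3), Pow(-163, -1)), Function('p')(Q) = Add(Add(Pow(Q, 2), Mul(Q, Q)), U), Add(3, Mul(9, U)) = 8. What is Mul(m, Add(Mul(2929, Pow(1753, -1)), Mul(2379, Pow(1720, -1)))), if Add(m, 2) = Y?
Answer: Rational(-28554835967, 4423239720) ≈ -6.4556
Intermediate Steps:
U = Rational(5, 9) (U = Add(Rational(-1, 3), Mul(Rational(1, 9), 8)) = Add(Rational(-1, 3), Rational(8, 9)) = Rational(5, 9) ≈ 0.55556)
Function('p')(Q) = Add(Rational(5, 9), Mul(2, Pow(Q, 2))) (Function('p')(Q) = Add(Add(Pow(Q, 2), Mul(Q, Q)), Rational(5, 9)) = Add(Add(Pow(Q, 2), Pow(Q, 2)), Rational(5, 9)) = Add(Mul(2, Pow(Q, 2)), Rational(5, 9)) = Add(Rational(5, 9), Mul(2, Pow(Q, 2))))
Y = Rational(-167, 1467) (Y = Mul(Add(Rational(5, 9), Mul(2, Pow(3, 2))), Pow(-163, -1)) = Mul(Add(Rational(5, 9), Mul(2, 9)), Rational(-1, 163)) = Mul(Add(Rational(5, 9), 18), Rational(-1, 163)) = Mul(Rational(167, 9), Rational(-1, 163)) = Rational(-167, 1467) ≈ -0.11384)
m = Rational(-3101, 1467) (m = Add(-2, Rational(-167, 1467)) = Rational(-3101, 1467) ≈ -2.1138)
Mul(m, Add(Mul(2929, Pow(1753, -1)), Mul(2379, Pow(1720, -1)))) = Mul(Rational(-3101, 1467), Add(Mul(2929, Pow(1753, -1)), Mul(2379, Pow(1720, -1)))) = Mul(Rational(-3101, 1467), Add(Mul(2929, Rational(1, 1753)), Mul(2379, Rational(1, 1720)))) = Mul(Rational(-3101, 1467), Add(Rational(2929, 1753), Rational(2379, 1720))) = Mul(Rational(-3101, 1467), Rational(9208267, 3015160)) = Rational(-28554835967, 4423239720)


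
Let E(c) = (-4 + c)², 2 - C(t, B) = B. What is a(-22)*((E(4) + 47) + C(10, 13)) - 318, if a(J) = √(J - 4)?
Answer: -318 + 36*I*√26 ≈ -318.0 + 183.56*I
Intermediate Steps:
C(t, B) = 2 - B
a(J) = √(-4 + J)
a(-22)*((E(4) + 47) + C(10, 13)) - 318 = √(-4 - 22)*(((-4 + 4)² + 47) + (2 - 1*13)) - 318 = √(-26)*((0² + 47) + (2 - 13)) - 318 = (I*√26)*((0 + 47) - 11) - 318 = (I*√26)*(47 - 11) - 318 = (I*√26)*36 - 318 = 36*I*√26 - 318 = -318 + 36*I*√26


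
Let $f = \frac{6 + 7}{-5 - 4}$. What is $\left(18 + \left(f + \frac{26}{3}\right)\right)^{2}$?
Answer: $\frac{51529}{81} \approx 636.16$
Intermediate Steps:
$f = - \frac{13}{9}$ ($f = \frac{13}{-9} = 13 \left(- \frac{1}{9}\right) = - \frac{13}{9} \approx -1.4444$)
$\left(18 + \left(f + \frac{26}{3}\right)\right)^{2} = \left(18 - \left(\frac{13}{9} - \frac{26}{3}\right)\right)^{2} = \left(18 + \left(- \frac{13}{9} + 26 \cdot \frac{1}{3}\right)\right)^{2} = \left(18 + \left(- \frac{13}{9} + \frac{26}{3}\right)\right)^{2} = \left(18 + \frac{65}{9}\right)^{2} = \left(\frac{227}{9}\right)^{2} = \frac{51529}{81}$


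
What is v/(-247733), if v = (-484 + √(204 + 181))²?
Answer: -234641/247733 + 968*√385/247733 ≈ -0.87048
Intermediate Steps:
v = (-484 + √385)² ≈ 2.1565e+5
v/(-247733) = (484 - √385)²/(-247733) = (484 - √385)²*(-1/247733) = -(484 - √385)²/247733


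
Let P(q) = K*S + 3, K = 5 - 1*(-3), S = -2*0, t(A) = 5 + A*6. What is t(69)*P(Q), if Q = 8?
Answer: 1257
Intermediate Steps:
t(A) = 5 + 6*A
S = 0
K = 8 (K = 5 + 3 = 8)
P(q) = 3 (P(q) = 8*0 + 3 = 0 + 3 = 3)
t(69)*P(Q) = (5 + 6*69)*3 = (5 + 414)*3 = 419*3 = 1257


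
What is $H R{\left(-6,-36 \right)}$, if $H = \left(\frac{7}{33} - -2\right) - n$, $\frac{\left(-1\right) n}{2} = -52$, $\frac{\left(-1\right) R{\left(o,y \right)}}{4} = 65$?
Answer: $\frac{873340}{33} \approx 26465.0$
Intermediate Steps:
$R{\left(o,y \right)} = -260$ ($R{\left(o,y \right)} = \left(-4\right) 65 = -260$)
$n = 104$ ($n = \left(-2\right) \left(-52\right) = 104$)
$H = - \frac{3359}{33}$ ($H = \left(\frac{7}{33} - -2\right) - 104 = \left(7 \cdot \frac{1}{33} + 2\right) - 104 = \left(\frac{7}{33} + 2\right) - 104 = \frac{73}{33} - 104 = - \frac{3359}{33} \approx -101.79$)
$H R{\left(-6,-36 \right)} = \left(- \frac{3359}{33}\right) \left(-260\right) = \frac{873340}{33}$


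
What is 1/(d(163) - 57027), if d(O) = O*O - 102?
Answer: -1/30560 ≈ -3.2722e-5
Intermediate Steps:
d(O) = -102 + O² (d(O) = O² - 102 = -102 + O²)
1/(d(163) - 57027) = 1/((-102 + 163²) - 57027) = 1/((-102 + 26569) - 57027) = 1/(26467 - 57027) = 1/(-30560) = -1/30560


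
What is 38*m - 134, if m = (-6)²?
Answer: 1234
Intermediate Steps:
m = 36
38*m - 134 = 38*36 - 134 = 1368 - 134 = 1234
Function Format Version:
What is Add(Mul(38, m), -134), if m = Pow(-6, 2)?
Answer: 1234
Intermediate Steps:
m = 36
Add(Mul(38, m), -134) = Add(Mul(38, 36), -134) = Add(1368, -134) = 1234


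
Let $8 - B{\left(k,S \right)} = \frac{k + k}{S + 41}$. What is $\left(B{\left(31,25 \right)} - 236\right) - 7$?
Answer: $- \frac{7786}{33} \approx -235.94$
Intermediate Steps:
$B{\left(k,S \right)} = 8 - \frac{2 k}{41 + S}$ ($B{\left(k,S \right)} = 8 - \frac{k + k}{S + 41} = 8 - \frac{2 k}{41 + S}$)
$\left(B{\left(31,25 \right)} - 236\right) - 7 = \left(\frac{2 \left(164 - 31 + 4 \cdot 25\right)}{41 + 25} - 236\right) - 7 = \left(\frac{2 \left(164 - 31 + 100\right)}{66} - 236\right) - 7 = \left(2 \cdot \frac{1}{66} \cdot 233 - 236\right) - 7 = \left(\frac{233}{33} - 236\right) - 7 = - \frac{7555}{33} - 7 = - \frac{7786}{33}$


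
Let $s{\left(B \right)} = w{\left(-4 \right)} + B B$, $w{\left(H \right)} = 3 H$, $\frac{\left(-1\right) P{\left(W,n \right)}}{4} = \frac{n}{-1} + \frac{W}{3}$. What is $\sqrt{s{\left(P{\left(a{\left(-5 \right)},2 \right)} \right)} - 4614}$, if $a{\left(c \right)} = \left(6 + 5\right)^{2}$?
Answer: $\frac{\sqrt{169966}}{3} \approx 137.42$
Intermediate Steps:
$a{\left(c \right)} = 121$ ($a{\left(c \right)} = 11^{2} = 121$)
$P{\left(W,n \right)} = 4 n - \frac{4 W}{3}$ ($P{\left(W,n \right)} = - 4 \left(\frac{n}{-1} + \frac{W}{3}\right) = - 4 \left(n \left(-1\right) + W \frac{1}{3}\right) = - 4 \left(- n + \frac{W}{3}\right) = 4 n - \frac{4 W}{3}$)
$s{\left(B \right)} = -12 + B^{2}$ ($s{\left(B \right)} = 3 \left(-4\right) + B B = -12 + B^{2}$)
$\sqrt{s{\left(P{\left(a{\left(-5 \right)},2 \right)} \right)} - 4614} = \sqrt{\left(-12 + \left(4 \cdot 2 - \frac{484}{3}\right)^{2}\right) - 4614} = \sqrt{\left(-12 + \left(8 - \frac{484}{3}\right)^{2}\right) - 4614} = \sqrt{\left(-12 + \left(- \frac{460}{3}\right)^{2}\right) - 4614} = \sqrt{\left(-12 + \frac{211600}{9}\right) - 4614} = \sqrt{\frac{211492}{9} - 4614} = \sqrt{\frac{169966}{9}} = \frac{\sqrt{169966}}{3}$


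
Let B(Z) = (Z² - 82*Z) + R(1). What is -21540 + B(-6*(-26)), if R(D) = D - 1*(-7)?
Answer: -9988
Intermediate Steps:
R(D) = 7 + D (R(D) = D + 7 = 7 + D)
B(Z) = 8 + Z² - 82*Z (B(Z) = (Z² - 82*Z) + (7 + 1) = (Z² - 82*Z) + 8 = 8 + Z² - 82*Z)
-21540 + B(-6*(-26)) = -21540 + (8 + (-6*(-26))² - (-492)*(-26)) = -21540 + (8 + 156² - 82*156) = -21540 + (8 + 24336 - 12792) = -21540 + 11552 = -9988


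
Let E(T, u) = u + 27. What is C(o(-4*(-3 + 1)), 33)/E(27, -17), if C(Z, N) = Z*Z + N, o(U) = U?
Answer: 97/10 ≈ 9.7000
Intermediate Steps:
E(T, u) = 27 + u
C(Z, N) = N + Z² (C(Z, N) = Z² + N = N + Z²)
C(o(-4*(-3 + 1)), 33)/E(27, -17) = (33 + (-4*(-3 + 1))²)/(27 - 17) = (33 + (-4*(-2))²)/10 = (33 + 8²)*(⅒) = (33 + 64)*(⅒) = 97*(⅒) = 97/10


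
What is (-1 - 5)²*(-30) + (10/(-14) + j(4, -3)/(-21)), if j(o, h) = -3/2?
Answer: -15129/14 ≈ -1080.6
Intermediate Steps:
j(o, h) = -3/2 (j(o, h) = -3*½ = -3/2)
(-1 - 5)²*(-30) + (10/(-14) + j(4, -3)/(-21)) = (-1 - 5)²*(-30) + (10/(-14) - 3/2/(-21)) = (-6)²*(-30) + (10*(-1/14) - 3/2*(-1/21)) = 36*(-30) + (-5/7 + 1/14) = -1080 - 9/14 = -15129/14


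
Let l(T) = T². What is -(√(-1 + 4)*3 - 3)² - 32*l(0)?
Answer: -36 + 18*√3 ≈ -4.8231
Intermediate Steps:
-(√(-1 + 4)*3 - 3)² - 32*l(0) = -(√(-1 + 4)*3 - 3)² - 32*0² = -(√3*3 - 3)² - 32*0 = -(3*√3 - 3)² + 0 = -(-3 + 3*√3)² + 0 = -(-3 + 3*√3)²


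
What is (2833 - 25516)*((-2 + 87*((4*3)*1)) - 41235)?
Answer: 911697819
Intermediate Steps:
(2833 - 25516)*((-2 + 87*((4*3)*1)) - 41235) = -22683*((-2 + 87*(12*1)) - 41235) = -22683*((-2 + 87*12) - 41235) = -22683*((-2 + 1044) - 41235) = -22683*(1042 - 41235) = -22683*(-40193) = 911697819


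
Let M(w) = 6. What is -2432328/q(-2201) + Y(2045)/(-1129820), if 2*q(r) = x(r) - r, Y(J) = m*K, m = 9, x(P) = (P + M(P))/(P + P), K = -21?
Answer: -24194207364133407/10949082230540 ≈ -2209.7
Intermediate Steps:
x(P) = (6 + P)/(2*P) (x(P) = (P + 6)/(P + P) = (6 + P)/((2*P)) = (6 + P)*(1/(2*P)) = (6 + P)/(2*P))
Y(J) = -189 (Y(J) = 9*(-21) = -189)
q(r) = -r/2 + (6 + r)/(4*r) (q(r) = ((6 + r)/(2*r) - r)/2 = (-r + (6 + r)/(2*r))/2 = -r/2 + (6 + r)/(4*r))
-2432328/q(-2201) + Y(2045)/(-1129820) = -2432328*(-8804/(6 - 2201 - 2*(-2201)²)) - 189/(-1129820) = -2432328*(-8804/(6 - 2201 - 2*4844401)) - 189*(-1/1129820) = -2432328*(-8804/(6 - 2201 - 9688802)) + 189/1129820 = -2432328/((¼)*(-1/2201)*(-9690997)) + 189/1129820 = -2432328/9690997/8804 + 189/1129820 = -2432328*8804/9690997 + 189/1129820 = -21414215712/9690997 + 189/1129820 = -24194207364133407/10949082230540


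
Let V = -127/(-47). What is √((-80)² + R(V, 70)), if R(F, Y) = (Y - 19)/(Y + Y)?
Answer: √31361785/70 ≈ 80.002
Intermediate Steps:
V = 127/47 (V = -127*(-1/47) = 127/47 ≈ 2.7021)
R(F, Y) = (-19 + Y)/(2*Y) (R(F, Y) = (-19 + Y)/((2*Y)) = (-19 + Y)*(1/(2*Y)) = (-19 + Y)/(2*Y))
√((-80)² + R(V, 70)) = √((-80)² + (½)*(-19 + 70)/70) = √(6400 + (½)*(1/70)*51) = √(6400 + 51/140) = √(896051/140) = √31361785/70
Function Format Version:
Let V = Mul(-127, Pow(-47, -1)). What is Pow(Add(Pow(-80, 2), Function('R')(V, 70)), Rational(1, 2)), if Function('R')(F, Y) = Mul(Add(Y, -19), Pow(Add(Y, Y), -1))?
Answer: Mul(Rational(1, 70), Pow(31361785, Rational(1, 2))) ≈ 80.002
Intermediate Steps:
V = Rational(127, 47) (V = Mul(-127, Rational(-1, 47)) = Rational(127, 47) ≈ 2.7021)
Function('R')(F, Y) = Mul(Rational(1, 2), Pow(Y, -1), Add(-19, Y)) (Function('R')(F, Y) = Mul(Add(-19, Y), Pow(Mul(2, Y), -1)) = Mul(Add(-19, Y), Mul(Rational(1, 2), Pow(Y, -1))) = Mul(Rational(1, 2), Pow(Y, -1), Add(-19, Y)))
Pow(Add(Pow(-80, 2), Function('R')(V, 70)), Rational(1, 2)) = Pow(Add(Pow(-80, 2), Mul(Rational(1, 2), Pow(70, -1), Add(-19, 70))), Rational(1, 2)) = Pow(Add(6400, Mul(Rational(1, 2), Rational(1, 70), 51)), Rational(1, 2)) = Pow(Add(6400, Rational(51, 140)), Rational(1, 2)) = Pow(Rational(896051, 140), Rational(1, 2)) = Mul(Rational(1, 70), Pow(31361785, Rational(1, 2)))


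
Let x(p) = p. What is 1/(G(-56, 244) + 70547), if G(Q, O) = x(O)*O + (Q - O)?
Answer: 1/129783 ≈ 7.7052e-6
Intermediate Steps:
G(Q, O) = Q + O² - O (G(Q, O) = O*O + (Q - O) = O² + (Q - O) = Q + O² - O)
1/(G(-56, 244) + 70547) = 1/((-56 + 244² - 1*244) + 70547) = 1/((-56 + 59536 - 244) + 70547) = 1/(59236 + 70547) = 1/129783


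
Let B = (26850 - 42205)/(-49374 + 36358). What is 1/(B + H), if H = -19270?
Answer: -13016/250802965 ≈ -5.1897e-5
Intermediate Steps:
B = 15355/13016 (B = -15355/(-13016) = -15355*(-1/13016) = 15355/13016 ≈ 1.1797)
1/(B + H) = 1/(15355/13016 - 19270) = 1/(-250802965/13016) = -13016/250802965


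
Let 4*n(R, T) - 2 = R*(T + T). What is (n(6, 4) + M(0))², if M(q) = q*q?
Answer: 625/4 ≈ 156.25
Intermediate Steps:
n(R, T) = ½ + R*T/2 (n(R, T) = ½ + (R*(T + T))/4 = ½ + (R*(2*T))/4 = ½ + (2*R*T)/4 = ½ + R*T/2)
M(q) = q²
(n(6, 4) + M(0))² = ((½ + (½)*6*4) + 0²)² = ((½ + 12) + 0)² = (25/2 + 0)² = (25/2)² = 625/4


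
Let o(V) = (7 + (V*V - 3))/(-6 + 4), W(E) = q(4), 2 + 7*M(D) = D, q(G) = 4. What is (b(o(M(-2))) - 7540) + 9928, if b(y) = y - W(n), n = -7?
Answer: 116710/49 ≈ 2381.8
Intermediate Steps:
M(D) = -2/7 + D/7
W(E) = 4
o(V) = -2 - V²/2 (o(V) = (7 + (V² - 3))/(-2) = (7 + (-3 + V²))*(-½) = (4 + V²)*(-½) = -2 - V²/2)
b(y) = -4 + y (b(y) = y - 1*4 = y - 4 = -4 + y)
(b(o(M(-2))) - 7540) + 9928 = ((-4 + (-2 - (-2/7 + (⅐)*(-2))²/2)) - 7540) + 9928 = ((-4 + (-2 - (-2/7 - 2/7)²/2)) - 7540) + 9928 = ((-4 + (-2 - (-4/7)²/2)) - 7540) + 9928 = ((-4 + (-2 - ½*16/49)) - 7540) + 9928 = ((-4 + (-2 - 8/49)) - 7540) + 9928 = ((-4 - 106/49) - 7540) + 9928 = (-302/49 - 7540) + 9928 = -369762/49 + 9928 = 116710/49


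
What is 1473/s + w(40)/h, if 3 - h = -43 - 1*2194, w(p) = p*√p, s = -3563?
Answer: -1473/3563 + √10/28 ≈ -0.30048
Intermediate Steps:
w(p) = p^(3/2)
h = 2240 (h = 3 - (-43 - 1*2194) = 3 - (-43 - 2194) = 3 - 1*(-2237) = 3 + 2237 = 2240)
1473/s + w(40)/h = 1473/(-3563) + 40^(3/2)/2240 = 1473*(-1/3563) + (80*√10)*(1/2240) = -1473/3563 + √10/28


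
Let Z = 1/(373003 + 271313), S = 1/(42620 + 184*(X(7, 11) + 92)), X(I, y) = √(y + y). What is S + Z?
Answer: 436593215/23794183638762 - 23*√22/443152434 ≈ 1.8105e-5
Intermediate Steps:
X(I, y) = √2*√y (X(I, y) = √(2*y) = √2*√y)
S = 1/(59548 + 184*√22) (S = 1/(42620 + 184*(√2*√11 + 92)) = 1/(42620 + 184*(√22 + 92)) = 1/(42620 + 184*(92 + √22)) = 1/(42620 + (16928 + 184*√22)) = 1/(59548 + 184*√22) ≈ 1.6553e-5)
Z = 1/644316 ≈ 1.5520e-6
S + Z = (14887/886304868 - 23*√22/443152434) + 1/644316 = 436593215/23794183638762 - 23*√22/443152434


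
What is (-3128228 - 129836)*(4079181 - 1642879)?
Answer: -7937627839328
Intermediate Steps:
(-3128228 - 129836)*(4079181 - 1642879) = -3258064*2436302 = -7937627839328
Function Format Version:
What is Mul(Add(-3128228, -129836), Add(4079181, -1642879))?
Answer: -7937627839328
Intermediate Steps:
Mul(Add(-3128228, -129836), Add(4079181, -1642879)) = Mul(-3258064, 2436302) = -7937627839328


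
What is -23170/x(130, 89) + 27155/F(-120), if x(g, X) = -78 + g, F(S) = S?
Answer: -209623/312 ≈ -671.87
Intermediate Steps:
-23170/x(130, 89) + 27155/F(-120) = -23170/(-78 + 130) + 27155/(-120) = -23170/52 + 27155*(-1/120) = -23170*1/52 - 5431/24 = -11585/26 - 5431/24 = -209623/312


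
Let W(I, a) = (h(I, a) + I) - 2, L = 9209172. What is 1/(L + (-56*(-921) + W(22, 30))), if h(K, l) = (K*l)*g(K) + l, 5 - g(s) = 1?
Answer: 1/9263438 ≈ 1.0795e-7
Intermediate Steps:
g(s) = 4 (g(s) = 5 - 1*1 = 5 - 1 = 4)
h(K, l) = l + 4*K*l (h(K, l) = (K*l)*4 + l = 4*K*l + l = l + 4*K*l)
W(I, a) = -2 + I + a*(1 + 4*I) (W(I, a) = (a*(1 + 4*I) + I) - 2 = (I + a*(1 + 4*I)) - 2 = -2 + I + a*(1 + 4*I))
1/(L + (-56*(-921) + W(22, 30))) = 1/(9209172 + (-56*(-921) + (-2 + 22 + 30*(1 + 4*22)))) = 1/(9209172 + (51576 + (-2 + 22 + 30*(1 + 88)))) = 1/(9209172 + (51576 + (-2 + 22 + 30*89))) = 1/(9209172 + (51576 + (-2 + 22 + 2670))) = 1/(9209172 + (51576 + 2690)) = 1/(9209172 + 54266) = 1/9263438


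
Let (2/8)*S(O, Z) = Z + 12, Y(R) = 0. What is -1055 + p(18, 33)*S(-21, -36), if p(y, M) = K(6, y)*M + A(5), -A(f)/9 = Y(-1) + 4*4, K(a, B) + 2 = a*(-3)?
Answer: 76129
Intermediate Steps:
S(O, Z) = 48 + 4*Z (S(O, Z) = 4*(Z + 12) = 4*(12 + Z) = 48 + 4*Z)
K(a, B) = -2 - 3*a (K(a, B) = -2 + a*(-3) = -2 - 3*a)
A(f) = -144 (A(f) = -9*(0 + 4*4) = -9*(0 + 16) = -9*16 = -144)
p(y, M) = -144 - 20*M (p(y, M) = (-2 - 3*6)*M - 144 = (-2 - 18)*M - 144 = -20*M - 144 = -144 - 20*M)
-1055 + p(18, 33)*S(-21, -36) = -1055 + (-144 - 20*33)*(48 + 4*(-36)) = -1055 + (-144 - 660)*(48 - 144) = -1055 - 804*(-96) = -1055 + 77184 = 76129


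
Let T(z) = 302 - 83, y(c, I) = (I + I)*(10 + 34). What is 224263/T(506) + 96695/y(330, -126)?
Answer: 821817313/809424 ≈ 1015.3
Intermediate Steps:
y(c, I) = 88*I (y(c, I) = (2*I)*44 = 88*I)
T(z) = 219
224263/T(506) + 96695/y(330, -126) = 224263/219 + 96695/((88*(-126))) = 224263*(1/219) + 96695/(-11088) = 224263/219 + 96695*(-1/11088) = 224263/219 - 96695/11088 = 821817313/809424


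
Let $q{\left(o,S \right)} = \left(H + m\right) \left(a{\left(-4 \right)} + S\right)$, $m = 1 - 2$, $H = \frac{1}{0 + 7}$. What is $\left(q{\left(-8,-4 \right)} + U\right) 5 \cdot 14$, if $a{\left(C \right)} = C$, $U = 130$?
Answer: $9580$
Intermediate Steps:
$H = \frac{1}{7} \approx 0.14286$
$m = -1$
$q{\left(o,S \right)} = \frac{24}{7} - \frac{6 S}{7}$ ($q{\left(o,S \right)} = \left(\frac{1}{7} - 1\right) \left(-4 + S\right) = - \frac{6 \left(-4 + S\right)}{7} = \frac{24}{7} - \frac{6 S}{7}$)
$\left(q{\left(-8,-4 \right)} + U\right) 5 \cdot 14 = \left(\left(\frac{24}{7} - - \frac{24}{7}\right) + 130\right) 5 \cdot 14 = \left(\left(\frac{24}{7} + \frac{24}{7}\right) + 130\right) 70 = \left(\frac{48}{7} + 130\right) 70 = \frac{958}{7} \cdot 70 = 9580$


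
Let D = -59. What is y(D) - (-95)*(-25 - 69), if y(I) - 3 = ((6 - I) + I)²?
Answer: -8891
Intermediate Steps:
y(I) = 39 (y(I) = 3 + ((6 - I) + I)² = 3 + 6² = 3 + 36 = 39)
y(D) - (-95)*(-25 - 69) = 39 - (-95)*(-25 - 69) = 39 - (-95)*(-94) = 39 - 1*8930 = 39 - 8930 = -8891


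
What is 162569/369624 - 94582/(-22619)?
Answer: 38636925379/8360525256 ≈ 4.6214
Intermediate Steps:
162569/369624 - 94582/(-22619) = 162569*(1/369624) - 94582*(-1/22619) = 162569/369624 + 94582/22619 = 38636925379/8360525256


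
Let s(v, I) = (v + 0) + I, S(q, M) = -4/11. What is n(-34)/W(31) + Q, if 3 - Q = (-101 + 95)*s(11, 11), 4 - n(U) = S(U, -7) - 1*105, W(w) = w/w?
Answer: 2688/11 ≈ 244.36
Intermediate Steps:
S(q, M) = -4/11 (S(q, M) = -4*1/11 = -4/11)
W(w) = 1
s(v, I) = I + v (s(v, I) = v + I = I + v)
n(U) = 1203/11 (n(U) = 4 - (-4/11 - 1*105) = 4 - (-4/11 - 105) = 4 - 1*(-1159/11) = 4 + 1159/11 = 1203/11)
Q = 135 (Q = 3 - (-101 + 95)*(11 + 11) = 3 - (-6)*22 = 3 - 1*(-132) = 3 + 132 = 135)
n(-34)/W(31) + Q = (1203/11)/1 + 135 = (1203/11)*1 + 135 = 1203/11 + 135 = 2688/11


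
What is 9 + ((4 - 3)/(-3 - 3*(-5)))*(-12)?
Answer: 8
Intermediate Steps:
9 + ((4 - 3)/(-3 - 3*(-5)))*(-12) = 9 + (1/(-3 + 15))*(-12) = 9 + (1/12)*(-12) = 9 - 1 = 8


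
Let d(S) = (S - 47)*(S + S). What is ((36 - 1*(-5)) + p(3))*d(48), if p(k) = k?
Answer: 4224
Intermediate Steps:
d(S) = 2*S*(-47 + S) (d(S) = (-47 + S)*(2*S) = 2*S*(-47 + S))
((36 - 1*(-5)) + p(3))*d(48) = ((36 - 1*(-5)) + 3)*(2*48*(-47 + 48)) = ((36 + 5) + 3)*(2*48*1) = (41 + 3)*96 = 44*96 = 4224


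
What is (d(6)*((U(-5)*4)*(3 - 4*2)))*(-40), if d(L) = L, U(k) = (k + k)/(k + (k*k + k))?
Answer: -3200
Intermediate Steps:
U(k) = 2*k/(k² + 2*k) (U(k) = (2*k)/(k + (k² + k)) = (2*k)/(k + (k + k²)) = (2*k)/(k² + 2*k) = 2*k/(k² + 2*k))
(d(6)*((U(-5)*4)*(3 - 4*2)))*(-40) = (6*(((2/(2 - 5))*4)*(3 - 4*2)))*(-40) = (6*(((2/(-3))*4)*(3 - 8)))*(-40) = (6*(((2*(-⅓))*4)*(-5)))*(-40) = (6*(-⅔*4*(-5)))*(-40) = (6*(-8/3*(-5)))*(-40) = (6*(40/3))*(-40) = 80*(-40) = -3200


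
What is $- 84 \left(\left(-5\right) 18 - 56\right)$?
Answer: $12264$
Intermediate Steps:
$- 84 \left(\left(-5\right) 18 - 56\right) = - 84 \left(-90 - 56\right) = \left(-84\right) \left(-146\right) = 12264$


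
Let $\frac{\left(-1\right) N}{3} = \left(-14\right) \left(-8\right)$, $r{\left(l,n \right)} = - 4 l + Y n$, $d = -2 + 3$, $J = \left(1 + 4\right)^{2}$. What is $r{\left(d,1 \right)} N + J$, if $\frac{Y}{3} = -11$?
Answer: $12457$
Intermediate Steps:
$Y = -33$ ($Y = 3 \left(-11\right) = -33$)
$J = 25$ ($J = 5^{2} = 25$)
$d = 1$
$r{\left(l,n \right)} = - 33 n - 4 l$ ($r{\left(l,n \right)} = - 4 l - 33 n = - 33 n - 4 l$)
$N = -336$ ($N = - 3 \left(\left(-14\right) \left(-8\right)\right) = \left(-3\right) 112 = -336$)
$r{\left(d,1 \right)} N + J = \left(\left(-33\right) 1 - 4\right) \left(-336\right) + 25 = \left(-33 - 4\right) \left(-336\right) + 25 = \left(-37\right) \left(-336\right) + 25 = 12432 + 25 = 12457$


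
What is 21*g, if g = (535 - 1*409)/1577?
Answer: 2646/1577 ≈ 1.6779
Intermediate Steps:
g = 126/1577 (g = (535 - 409)*(1/1577) = 126*(1/1577) = 126/1577 ≈ 0.079899)
21*g = 21*(126/1577) = 2646/1577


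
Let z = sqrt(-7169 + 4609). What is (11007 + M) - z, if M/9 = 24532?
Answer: 231795 - 16*I*sqrt(10) ≈ 2.318e+5 - 50.596*I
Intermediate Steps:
M = 220788 (M = 9*24532 = 220788)
z = 16*I*sqrt(10) (z = sqrt(-2560) = 16*I*sqrt(10) ≈ 50.596*I)
(11007 + M) - z = (11007 + 220788) - 16*I*sqrt(10) = 231795 - 16*I*sqrt(10)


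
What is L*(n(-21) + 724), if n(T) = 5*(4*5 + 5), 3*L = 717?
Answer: 202911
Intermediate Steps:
L = 239 (L = (⅓)*717 = 239)
n(T) = 125 (n(T) = 5*(20 + 5) = 5*25 = 125)
L*(n(-21) + 724) = 239*(125 + 724) = 239*849 = 202911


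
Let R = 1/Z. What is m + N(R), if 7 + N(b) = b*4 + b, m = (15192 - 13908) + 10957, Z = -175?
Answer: 428189/35 ≈ 12234.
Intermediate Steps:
R = -1/175 (R = 1/(-175) = -1/175 ≈ -0.0057143)
m = 12241 (m = 1284 + 10957 = 12241)
N(b) = -7 + 5*b (N(b) = -7 + (b*4 + b) = -7 + (4*b + b) = -7 + 5*b)
m + N(R) = 12241 + (-7 + 5*(-1/175)) = 12241 + (-7 - 1/35) = 12241 - 246/35 = 428189/35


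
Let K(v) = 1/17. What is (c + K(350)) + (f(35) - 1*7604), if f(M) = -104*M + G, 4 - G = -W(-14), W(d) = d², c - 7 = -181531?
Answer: -3273655/17 ≈ -1.9257e+5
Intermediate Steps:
c = -181524 (c = 7 - 181531 = -181524)
K(v) = 1/17
G = 200 (G = 4 - (-1)*(-14)² = 4 - (-1)*196 = 4 - 1*(-196) = 4 + 196 = 200)
f(M) = 200 - 104*M (f(M) = -104*M + 200 = 200 - 104*M)
(c + K(350)) + (f(35) - 1*7604) = (-181524 + 1/17) + ((200 - 104*35) - 1*7604) = -3085907/17 + ((200 - 3640) - 7604) = -3085907/17 + (-3440 - 7604) = -3085907/17 - 11044 = -3273655/17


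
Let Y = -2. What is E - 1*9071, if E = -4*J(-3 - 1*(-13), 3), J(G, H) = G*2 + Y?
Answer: -9143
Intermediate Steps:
J(G, H) = -2 + 2*G (J(G, H) = G*2 - 2 = 2*G - 2 = -2 + 2*G)
E = -72 (E = -4*(-2 + 2*(-3 - 1*(-13))) = -4*(-2 + 2*(-3 + 13)) = -4*(-2 + 2*10) = -4*(-2 + 20) = -4*18 = -72)
E - 1*9071 = -72 - 1*9071 = -72 - 9071 = -9143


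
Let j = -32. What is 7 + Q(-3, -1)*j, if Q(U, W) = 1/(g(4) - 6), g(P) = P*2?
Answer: -9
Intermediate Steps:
g(P) = 2*P
Q(U, W) = ½ (Q(U, W) = 1/(2*4 - 6) = 1/(8 - 6) = 1/2 = ½)
7 + Q(-3, -1)*j = 7 + (½)*(-32) = 7 - 16 = -9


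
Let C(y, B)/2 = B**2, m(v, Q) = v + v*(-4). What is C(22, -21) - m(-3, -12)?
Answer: 873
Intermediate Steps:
m(v, Q) = -3*v (m(v, Q) = v - 4*v = -3*v)
C(y, B) = 2*B**2
C(22, -21) - m(-3, -12) = 2*(-21)**2 - (-3)*(-3) = 2*441 - 1*9 = 882 - 9 = 873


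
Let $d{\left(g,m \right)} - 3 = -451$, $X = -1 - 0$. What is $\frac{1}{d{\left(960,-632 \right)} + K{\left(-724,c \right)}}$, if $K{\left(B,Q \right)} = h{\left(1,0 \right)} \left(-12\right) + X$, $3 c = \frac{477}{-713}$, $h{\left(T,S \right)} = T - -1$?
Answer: $- \frac{1}{473} \approx -0.0021142$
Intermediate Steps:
$h{\left(T,S \right)} = 1 + T$ ($h{\left(T,S \right)} = T + 1 = 1 + T$)
$X = -1$ ($X = -1 + 0 = -1$)
$d{\left(g,m \right)} = -448$ ($d{\left(g,m \right)} = 3 - 451 = -448$)
$c = - \frac{159}{713}$ ($c = \frac{477 \frac{1}{-713}}{3} = \frac{477 \left(- \frac{1}{713}\right)}{3} = \frac{1}{3} \left(- \frac{477}{713}\right) = - \frac{159}{713} \approx -0.223$)
$K{\left(B,Q \right)} = -25$ ($K{\left(B,Q \right)} = \left(1 + 1\right) \left(-12\right) - 1 = 2 \left(-12\right) - 1 = -24 - 1 = -25$)
$\frac{1}{d{\left(960,-632 \right)} + K{\left(-724,c \right)}} = \frac{1}{-448 - 25} = \frac{1}{-473} = - \frac{1}{473}$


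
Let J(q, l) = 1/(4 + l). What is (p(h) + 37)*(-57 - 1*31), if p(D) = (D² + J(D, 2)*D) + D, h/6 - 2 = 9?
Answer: -393360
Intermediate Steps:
h = 66 (h = 12 + 6*9 = 12 + 54 = 66)
p(D) = D² + 7*D/6 (p(D) = (D² + D/(4 + 2)) + D = (D² + D/6) + D = D² + 7*D/6)
(p(h) + 37)*(-57 - 1*31) = ((⅙)*66*(7 + 6*66) + 37)*(-57 - 1*31) = ((⅙)*66*(7 + 396) + 37)*(-57 - 31) = ((⅙)*66*403 + 37)*(-88) = (4433 + 37)*(-88) = 4470*(-88) = -393360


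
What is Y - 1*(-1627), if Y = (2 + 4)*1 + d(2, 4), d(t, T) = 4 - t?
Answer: 1635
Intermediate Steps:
Y = 8 (Y = (2 + 4)*1 + (4 - 1*2) = 6*1 + (4 - 2) = 6 + 2 = 8)
Y - 1*(-1627) = 8 - 1*(-1627) = 8 + 1627 = 1635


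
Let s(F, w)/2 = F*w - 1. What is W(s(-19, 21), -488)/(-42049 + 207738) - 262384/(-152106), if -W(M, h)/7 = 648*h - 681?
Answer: 190448103043/12601145517 ≈ 15.114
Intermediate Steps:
s(F, w) = -2 + 2*F*w (s(F, w) = 2*(F*w - 1) = 2*(-1 + F*w) = -2 + 2*F*w)
W(M, h) = 4767 - 4536*h (W(M, h) = -7*(648*h - 681) = -7*(-681 + 648*h) = 4767 - 4536*h)
W(s(-19, 21), -488)/(-42049 + 207738) - 262384/(-152106) = (4767 - 4536*(-488))/(-42049 + 207738) - 262384/(-152106) = (4767 + 2213568)/165689 - 262384*(-1/152106) = 2218335*(1/165689) + 131192/76053 = 2218335/165689 + 131192/76053 = 190448103043/12601145517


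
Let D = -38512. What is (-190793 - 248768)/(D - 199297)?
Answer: 439561/237809 ≈ 1.8484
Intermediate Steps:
(-190793 - 248768)/(D - 199297) = (-190793 - 248768)/(-38512 - 199297) = -439561/(-237809) = -439561*(-1/237809) = 439561/237809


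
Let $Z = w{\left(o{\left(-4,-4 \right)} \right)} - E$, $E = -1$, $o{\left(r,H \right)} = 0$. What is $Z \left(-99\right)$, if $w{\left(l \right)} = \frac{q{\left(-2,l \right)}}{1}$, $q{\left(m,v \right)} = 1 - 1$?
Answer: $-99$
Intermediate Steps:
$q{\left(m,v \right)} = 0$ ($q{\left(m,v \right)} = 1 - 1 = 0$)
$w{\left(l \right)} = 0$ ($w{\left(l \right)} = \frac{0}{1} = 0 \cdot 1 = 0$)
$Z = 1$ ($Z = 0 - -1 = 0 + 1 = 1$)
$Z \left(-99\right) = 1 \left(-99\right) = -99$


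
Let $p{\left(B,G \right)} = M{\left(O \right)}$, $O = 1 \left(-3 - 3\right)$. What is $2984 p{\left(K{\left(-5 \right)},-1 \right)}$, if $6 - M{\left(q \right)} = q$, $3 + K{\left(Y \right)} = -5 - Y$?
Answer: $35808$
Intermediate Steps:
$K{\left(Y \right)} = -8 - Y$ ($K{\left(Y \right)} = -3 - \left(5 + Y\right) = -8 - Y$)
$O = -6$ ($O = 1 \left(-6\right) = -6$)
$M{\left(q \right)} = 6 - q$
$p{\left(B,G \right)} = 12$ ($p{\left(B,G \right)} = 6 - -6 = 6 + 6 = 12$)
$2984 p{\left(K{\left(-5 \right)},-1 \right)} = 2984 \cdot 12 = 35808$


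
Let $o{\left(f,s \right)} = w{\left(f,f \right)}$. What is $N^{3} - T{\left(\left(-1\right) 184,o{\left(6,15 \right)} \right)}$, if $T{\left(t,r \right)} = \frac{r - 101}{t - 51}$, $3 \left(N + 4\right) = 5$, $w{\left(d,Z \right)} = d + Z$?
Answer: $- \frac{83008}{6345} \approx -13.082$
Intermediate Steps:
$w{\left(d,Z \right)} = Z + d$
$o{\left(f,s \right)} = 2 f$ ($o{\left(f,s \right)} = f + f = 2 f$)
$N = - \frac{7}{3}$ ($N = -4 + \frac{1}{3} \cdot 5 = -4 + \frac{5}{3} = - \frac{7}{3} \approx -2.3333$)
$T{\left(t,r \right)} = \frac{-101 + r}{-51 + t}$
$N^{3} - T{\left(\left(-1\right) 184,o{\left(6,15 \right)} \right)} = \left(- \frac{7}{3}\right)^{3} - \frac{-101 + 2 \cdot 6}{-51 - 184} = - \frac{343}{27} - \frac{-101 + 12}{-51 - 184} = - \frac{343}{27} - \frac{1}{-235} \left(-89\right) = - \frac{343}{27} - \left(- \frac{1}{235}\right) \left(-89\right) = - \frac{343}{27} - \frac{89}{235} = - \frac{83008}{6345}$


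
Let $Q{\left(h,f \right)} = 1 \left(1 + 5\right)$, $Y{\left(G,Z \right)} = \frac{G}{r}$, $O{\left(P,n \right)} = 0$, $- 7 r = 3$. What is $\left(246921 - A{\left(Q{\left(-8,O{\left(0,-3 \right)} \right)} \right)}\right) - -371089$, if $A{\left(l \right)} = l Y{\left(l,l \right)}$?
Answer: $618094$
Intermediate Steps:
$r = - \frac{3}{7}$ ($r = \left(- \frac{1}{7}\right) 3 = - \frac{3}{7} \approx -0.42857$)
$Y{\left(G,Z \right)} = - \frac{7 G}{3}$ ($Y{\left(G,Z \right)} = \frac{G}{- \frac{3}{7}} = G \left(- \frac{7}{3}\right) = - \frac{7 G}{3}$)
$Q{\left(h,f \right)} = 6$ ($Q{\left(h,f \right)} = 1 \cdot 6 = 6$)
$A{\left(l \right)} = - \frac{7 l^{2}}{3}$ ($A{\left(l \right)} = l \left(- \frac{7 l}{3}\right) = - \frac{7 l^{2}}{3}$)
$\left(246921 - A{\left(Q{\left(-8,O{\left(0,-3 \right)} \right)} \right)}\right) - -371089 = \left(246921 - - \frac{7 \cdot 6^{2}}{3}\right) - -371089 = \left(246921 - \left(- \frac{7}{3}\right) 36\right) + 371089 = \left(246921 - -84\right) + 371089 = \left(246921 + 84\right) + 371089 = 247005 + 371089 = 618094$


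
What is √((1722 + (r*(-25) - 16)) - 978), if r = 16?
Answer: 2*√82 ≈ 18.111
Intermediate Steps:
√((1722 + (r*(-25) - 16)) - 978) = √((1722 + (16*(-25) - 16)) - 978) = √((1722 + (-400 - 16)) - 978) = √((1722 - 416) - 978) = √(1306 - 978) = √328 = 2*√82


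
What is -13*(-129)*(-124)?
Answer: -207948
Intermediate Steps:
-13*(-129)*(-124) = 1677*(-124) = -207948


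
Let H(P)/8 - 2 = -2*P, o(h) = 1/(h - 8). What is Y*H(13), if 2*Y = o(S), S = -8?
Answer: 6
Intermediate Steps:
o(h) = 1/(-8 + h)
H(P) = 16 - 16*P (H(P) = 16 + 8*(-2*P) = 16 - 16*P)
Y = -1/32 (Y = 1/(2*(-8 - 8)) = (½)/(-16) = (½)*(-1/16) = -1/32 ≈ -0.031250)
Y*H(13) = -(16 - 16*13)/32 = -(16 - 208)/32 = -1/32*(-192) = 6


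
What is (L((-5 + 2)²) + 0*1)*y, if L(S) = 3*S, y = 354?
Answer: 9558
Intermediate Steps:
(L((-5 + 2)²) + 0*1)*y = (3*(-5 + 2)² + 0*1)*354 = (3*(-3)² + 0)*354 = (3*9 + 0)*354 = (27 + 0)*354 = 27*354 = 9558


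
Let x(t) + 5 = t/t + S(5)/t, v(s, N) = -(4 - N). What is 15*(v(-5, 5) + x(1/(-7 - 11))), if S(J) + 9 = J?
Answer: 1035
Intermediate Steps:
S(J) = -9 + J
v(s, N) = -4 + N
x(t) = -4 - 4/t (x(t) = -5 + (t/t + (-9 + 5)/t) = -5 + (1 - 4/t) = -4 - 4/t)
15*(v(-5, 5) + x(1/(-7 - 11))) = 15*((-4 + 5) + (-4 - 4/(1/(-7 - 11)))) = 15*(1 + (-4 - 4/(1/(-18)))) = 15*(1 + (-4 - 4/(-1/18))) = 15*(1 + (-4 - 4*(-18))) = 15*(1 + (-4 + 72)) = 15*(1 + 68) = 15*69 = 1035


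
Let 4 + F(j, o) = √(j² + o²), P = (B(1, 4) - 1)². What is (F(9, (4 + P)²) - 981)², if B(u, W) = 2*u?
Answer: (985 - √706)² ≈ 9.1859e+5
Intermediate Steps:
P = 1 (P = (2*1 - 1)² = (2 - 1)² = 1² = 1)
F(j, o) = -4 + √(j² + o²)
(F(9, (4 + P)²) - 981)² = ((-4 + √(9² + ((4 + 1)²)²)) - 981)² = ((-4 + √(81 + (5²)²)) - 981)² = ((-4 + √(81 + 25²)) - 981)² = ((-4 + √(81 + 625)) - 981)² = ((-4 + √706) - 981)² = (-985 + √706)²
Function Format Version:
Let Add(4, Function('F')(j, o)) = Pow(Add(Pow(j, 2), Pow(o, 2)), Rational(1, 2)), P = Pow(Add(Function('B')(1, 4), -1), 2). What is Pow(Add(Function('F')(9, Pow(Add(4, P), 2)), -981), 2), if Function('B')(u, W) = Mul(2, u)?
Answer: Pow(Add(985, Mul(-1, Pow(706, Rational(1, 2)))), 2) ≈ 9.1859e+5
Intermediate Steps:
P = 1 (P = Pow(Add(Mul(2, 1), -1), 2) = Pow(Add(2, -1), 2) = Pow(1, 2) = 1)
Function('F')(j, o) = Add(-4, Pow(Add(Pow(j, 2), Pow(o, 2)), Rational(1, 2)))
Pow(Add(Function('F')(9, Pow(Add(4, P), 2)), -981), 2) = Pow(Add(Add(-4, Pow(Add(Pow(9, 2), Pow(Pow(Add(4, 1), 2), 2)), Rational(1, 2))), -981), 2) = Pow(Add(Add(-4, Pow(Add(81, Pow(Pow(5, 2), 2)), Rational(1, 2))), -981), 2) = Pow(Add(Add(-4, Pow(Add(81, Pow(25, 2)), Rational(1, 2))), -981), 2) = Pow(Add(Add(-4, Pow(Add(81, 625), Rational(1, 2))), -981), 2) = Pow(Add(Add(-4, Pow(706, Rational(1, 2))), -981), 2) = Pow(Add(-985, Pow(706, Rational(1, 2))), 2)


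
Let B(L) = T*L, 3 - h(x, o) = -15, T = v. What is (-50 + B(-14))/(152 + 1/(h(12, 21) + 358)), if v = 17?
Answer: -36096/19051 ≈ -1.8947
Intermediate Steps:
T = 17
h(x, o) = 18 (h(x, o) = 3 - 1*(-15) = 3 + 15 = 18)
B(L) = 17*L
(-50 + B(-14))/(152 + 1/(h(12, 21) + 358)) = (-50 + 17*(-14))/(152 + 1/(18 + 358)) = (-50 - 238)/(152 + 1/376) = -288/(152 + 1/376) = -288/57153/376 = -288*376/57153 = -36096/19051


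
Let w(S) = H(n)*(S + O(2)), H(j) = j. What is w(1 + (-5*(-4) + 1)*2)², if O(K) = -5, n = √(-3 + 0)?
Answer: -4332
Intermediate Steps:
n = I*√3 (n = √(-3) = I*√3 ≈ 1.732*I)
w(S) = I*√3*(-5 + S) (w(S) = (I*√3)*(S - 5) = (I*√3)*(-5 + S) = I*√3*(-5 + S))
w(1 + (-5*(-4) + 1)*2)² = (I*√3*(-5 + (1 + (-5*(-4) + 1)*2)))² = (I*√3*(-5 + (1 + (20 + 1)*2)))² = (I*√3*(-5 + (1 + 21*2)))² = (I*√3*(-5 + (1 + 42)))² = (I*√3*(-5 + 43))² = (I*√3*38)² = (38*I*√3)² = -4332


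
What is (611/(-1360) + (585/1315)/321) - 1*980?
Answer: -37523465911/38271760 ≈ -980.45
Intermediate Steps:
(611/(-1360) + (585/1315)/321) - 1*980 = (611*(-1/1360) + (585*(1/1315))*(1/321)) - 980 = (-611/1360 + (117/263)*(1/321)) - 980 = (-611/1360 + 39/28141) - 980 = -17141111/38271760 - 980 = -37523465911/38271760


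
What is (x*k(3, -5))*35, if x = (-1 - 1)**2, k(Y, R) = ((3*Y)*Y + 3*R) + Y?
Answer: 2100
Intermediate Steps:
k(Y, R) = Y + 3*R + 3*Y**2 (k(Y, R) = (3*Y**2 + 3*R) + Y = (3*R + 3*Y**2) + Y = Y + 3*R + 3*Y**2)
x = 4 (x = (-2)**2 = 4)
(x*k(3, -5))*35 = (4*(3 + 3*(-5) + 3*3**2))*35 = (4*(3 - 15 + 3*9))*35 = (4*(3 - 15 + 27))*35 = (4*15)*35 = 60*35 = 2100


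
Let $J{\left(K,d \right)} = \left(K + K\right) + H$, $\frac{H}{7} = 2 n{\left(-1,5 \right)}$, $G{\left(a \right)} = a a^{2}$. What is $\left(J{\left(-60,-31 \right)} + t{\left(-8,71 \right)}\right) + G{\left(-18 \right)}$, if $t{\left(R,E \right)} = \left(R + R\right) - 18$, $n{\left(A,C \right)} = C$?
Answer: $-5916$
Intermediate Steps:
$t{\left(R,E \right)} = -18 + 2 R$ ($t{\left(R,E \right)} = 2 R - 18 = -18 + 2 R$)
$G{\left(a \right)} = a^{3}$
$H = 70$ ($H = 7 \cdot 2 \cdot 5 = 7 \cdot 10 = 70$)
$J{\left(K,d \right)} = 70 + 2 K$ ($J{\left(K,d \right)} = \left(K + K\right) + 70 = 2 K + 70 = 70 + 2 K$)
$\left(J{\left(-60,-31 \right)} + t{\left(-8,71 \right)}\right) + G{\left(-18 \right)} = \left(\left(70 + 2 \left(-60\right)\right) + \left(-18 + 2 \left(-8\right)\right)\right) + \left(-18\right)^{3} = \left(\left(70 - 120\right) - 34\right) - 5832 = \left(-50 - 34\right) - 5832 = -84 - 5832 = -5916$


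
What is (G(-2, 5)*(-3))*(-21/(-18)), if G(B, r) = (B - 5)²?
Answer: -343/2 ≈ -171.50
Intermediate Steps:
G(B, r) = (-5 + B)²
(G(-2, 5)*(-3))*(-21/(-18)) = ((-5 - 2)²*(-3))*(-21/(-18)) = ((-7)²*(-3))*(-21*(-1/18)) = (49*(-3))*(7/6) = -147*7/6 = -343/2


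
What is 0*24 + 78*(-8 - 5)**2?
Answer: 13182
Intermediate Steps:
0*24 + 78*(-8 - 5)**2 = 0 + 78*(-13)**2 = 0 + 78*169 = 0 + 13182 = 13182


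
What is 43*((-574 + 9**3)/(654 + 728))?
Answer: 6665/1382 ≈ 4.8227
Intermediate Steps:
43*((-574 + 9**3)/(654 + 728)) = 43*((-574 + 729)/1382) = 43*(155*(1/1382)) = 43*(155/1382) = 6665/1382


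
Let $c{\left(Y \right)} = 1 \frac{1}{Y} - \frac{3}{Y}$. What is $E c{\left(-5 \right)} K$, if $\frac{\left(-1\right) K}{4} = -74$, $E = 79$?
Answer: $\frac{46768}{5} \approx 9353.6$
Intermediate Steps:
$K = 296$ ($K = \left(-4\right) \left(-74\right) = 296$)
$c{\left(Y \right)} = - \frac{2}{Y}$ ($c{\left(Y \right)} = \frac{1}{Y} - \frac{3}{Y} = - \frac{2}{Y}$)
$E c{\left(-5 \right)} K = 79 \left(- \frac{2}{-5}\right) 296 = 79 \left(\left(-2\right) \left(- \frac{1}{5}\right)\right) 296 = 79 \cdot \frac{2}{5} \cdot 296 = \frac{158}{5} \cdot 296 = \frac{46768}{5}$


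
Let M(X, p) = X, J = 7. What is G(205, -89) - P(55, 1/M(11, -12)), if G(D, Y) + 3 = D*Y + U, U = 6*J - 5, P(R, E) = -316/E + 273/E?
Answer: -17738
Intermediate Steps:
P(R, E) = -43/E
U = 37 (U = 6*7 - 5 = 42 - 5 = 37)
G(D, Y) = 34 + D*Y (G(D, Y) = -3 + (D*Y + 37) = -3 + (37 + D*Y) = 34 + D*Y)
G(205, -89) - P(55, 1/M(11, -12)) = (34 + 205*(-89)) - (-43)/(1/11) = (34 - 18245) - (-43)/1/11 = -18211 - (-43)*11 = -18211 - 1*(-473) = -18211 + 473 = -17738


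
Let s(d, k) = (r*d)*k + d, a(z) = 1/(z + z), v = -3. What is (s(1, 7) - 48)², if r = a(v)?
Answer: 83521/36 ≈ 2320.0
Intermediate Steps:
a(z) = 1/(2*z)
r = -⅙ (r = (½)/(-3) = (½)*(-⅓) = -⅙ ≈ -0.16667)
s(d, k) = d - d*k/6 (s(d, k) = (-d/6)*k + d = -d*k/6 + d = d - d*k/6)
(s(1, 7) - 48)² = ((⅙)*1*(6 - 1*7) - 48)² = ((⅙)*1*(6 - 7) - 48)² = ((⅙)*1*(-1) - 48)² = (-⅙ - 48)² = (-289/6)² = 83521/36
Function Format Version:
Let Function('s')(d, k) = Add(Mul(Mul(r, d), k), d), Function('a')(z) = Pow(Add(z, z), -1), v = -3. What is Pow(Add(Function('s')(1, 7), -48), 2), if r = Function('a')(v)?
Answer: Rational(83521, 36) ≈ 2320.0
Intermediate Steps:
Function('a')(z) = Mul(Rational(1, 2), Pow(z, -1)) (Function('a')(z) = Pow(Mul(2, z), -1) = Mul(Rational(1, 2), Pow(z, -1)))
r = Rational(-1, 6) (r = Mul(Rational(1, 2), Pow(-3, -1)) = Mul(Rational(1, 2), Rational(-1, 3)) = Rational(-1, 6) ≈ -0.16667)
Function('s')(d, k) = Add(d, Mul(Rational(-1, 6), d, k)) (Function('s')(d, k) = Add(Mul(Mul(Rational(-1, 6), d), k), d) = Add(Mul(Rational(-1, 6), d, k), d) = Add(d, Mul(Rational(-1, 6), d, k)))
Pow(Add(Function('s')(1, 7), -48), 2) = Pow(Add(Mul(Rational(1, 6), 1, Add(6, Mul(-1, 7))), -48), 2) = Pow(Add(Mul(Rational(1, 6), 1, Add(6, -7)), -48), 2) = Pow(Add(Mul(Rational(1, 6), 1, -1), -48), 2) = Pow(Add(Rational(-1, 6), -48), 2) = Pow(Rational(-289, 6), 2) = Rational(83521, 36)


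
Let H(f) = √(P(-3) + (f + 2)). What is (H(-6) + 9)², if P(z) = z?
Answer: (9 + I*√7)² ≈ 74.0 + 47.624*I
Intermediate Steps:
H(f) = √(-1 + f) (H(f) = √(-3 + (f + 2)) = √(-3 + (2 + f)) = √(-1 + f))
(H(-6) + 9)² = (√(-1 - 6) + 9)² = (√(-7) + 9)² = (I*√7 + 9)² = (9 + I*√7)²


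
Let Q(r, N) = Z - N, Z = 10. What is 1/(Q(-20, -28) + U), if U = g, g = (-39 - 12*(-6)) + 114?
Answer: 1/185 ≈ 0.0054054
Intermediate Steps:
Q(r, N) = 10 - N
g = 147 (g = (-39 + 72) + 114 = 33 + 114 = 147)
U = 147
1/(Q(-20, -28) + U) = 1/((10 - 1*(-28)) + 147) = 1/((10 + 28) + 147) = 1/(38 + 147) = 1/185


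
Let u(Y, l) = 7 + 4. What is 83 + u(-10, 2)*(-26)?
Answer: -203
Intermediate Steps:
u(Y, l) = 11
83 + u(-10, 2)*(-26) = 83 + 11*(-26) = 83 - 286 = -203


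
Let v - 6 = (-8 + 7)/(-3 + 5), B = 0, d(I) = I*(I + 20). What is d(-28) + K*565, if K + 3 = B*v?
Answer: -1471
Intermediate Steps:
d(I) = I*(20 + I)
v = 11/2 (v = 6 + (-8 + 7)/(-3 + 5) = 6 - 1/2 = 11/2 ≈ 5.5000)
K = -3 (K = -3 + 0*(11/2) = -3 + 0 = -3)
d(-28) + K*565 = -28*(20 - 28) - 3*565 = -28*(-8) - 1695 = 224 - 1695 = -1471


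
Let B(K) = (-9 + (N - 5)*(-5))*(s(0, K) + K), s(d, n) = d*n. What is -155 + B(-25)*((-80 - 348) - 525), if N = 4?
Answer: -95455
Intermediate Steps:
B(K) = -4*K (B(K) = (-9 + (4 - 5)*(-5))*(0*K + K) = (-9 - 1*(-5))*(0 + K) = (-9 + 5)*K = -4*K)
-155 + B(-25)*((-80 - 348) - 525) = -155 + (-4*(-25))*((-80 - 348) - 525) = -155 + 100*(-428 - 525) = -155 + 100*(-953) = -155 - 95300 = -95455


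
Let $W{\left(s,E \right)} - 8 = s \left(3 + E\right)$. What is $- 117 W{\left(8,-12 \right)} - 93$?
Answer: $7395$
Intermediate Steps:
$W{\left(s,E \right)} = 8 + s \left(3 + E\right)$
$- 117 W{\left(8,-12 \right)} - 93 = - 117 \left(8 + 3 \cdot 8 - 96\right) - 93 = - 117 \left(8 + 24 - 96\right) - 93 = \left(-117\right) \left(-64\right) - 93 = 7488 - 93 = 7395$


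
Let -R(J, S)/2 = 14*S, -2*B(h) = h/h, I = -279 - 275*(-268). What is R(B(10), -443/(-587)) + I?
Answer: 43085723/587 ≈ 73400.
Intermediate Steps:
I = 73421 (I = -279 + 73700 = 73421)
B(h) = -½ (B(h) = -h/(2*h) = -½*1 = -½)
R(J, S) = -28*S
R(B(10), -443/(-587)) + I = -(-12404)/(-587) + 73421 = -(-12404)*(-1)/587 + 73421 = -28*443/587 + 73421 = -12404/587 + 73421 = 43085723/587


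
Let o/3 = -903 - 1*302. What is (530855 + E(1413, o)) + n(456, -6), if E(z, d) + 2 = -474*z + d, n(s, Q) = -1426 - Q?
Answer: -143944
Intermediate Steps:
o = -3615 (o = 3*(-903 - 1*302) = 3*(-903 - 302) = 3*(-1205) = -3615)
E(z, d) = -2 + d - 474*z (E(z, d) = -2 + (-474*z + d) = -2 + (d - 474*z) = -2 + d - 474*z)
(530855 + E(1413, o)) + n(456, -6) = (530855 + (-2 - 3615 - 474*1413)) + (-1426 - 1*(-6)) = (530855 + (-2 - 3615 - 669762)) + (-1426 + 6) = (530855 - 673379) - 1420 = -142524 - 1420 = -143944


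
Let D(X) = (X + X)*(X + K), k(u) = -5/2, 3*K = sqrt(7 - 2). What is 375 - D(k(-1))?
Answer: 725/2 + 5*sqrt(5)/3 ≈ 366.23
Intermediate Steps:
K = sqrt(5)/3 (K = sqrt(7 - 2)/3 = sqrt(5)/3 ≈ 0.74536)
k(u) = -5/2 (k(u) = -5*1/2 = -5/2)
D(X) = 2*X*(X + sqrt(5)/3) (D(X) = (X + X)*(X + sqrt(5)/3) = (2*X)*(X + sqrt(5)/3) = 2*X*(X + sqrt(5)/3))
375 - D(k(-1)) = 375 - 2*(-5)*(sqrt(5) + 3*(-5/2))/(3*2) = 375 - 2*(-5)*(sqrt(5) - 15/2)/(3*2) = 375 - 2*(-5)*(-15/2 + sqrt(5))/(3*2) = 375 - (25/2 - 5*sqrt(5)/3) = 375 + (-25/2 + 5*sqrt(5)/3) = 725/2 + 5*sqrt(5)/3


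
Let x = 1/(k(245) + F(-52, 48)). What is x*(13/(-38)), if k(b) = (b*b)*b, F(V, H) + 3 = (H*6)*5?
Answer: -13/558887356 ≈ -2.3260e-8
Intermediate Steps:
F(V, H) = -3 + 30*H (F(V, H) = -3 + (H*6)*5 = -3 + (6*H)*5 = -3 + 30*H)
k(b) = b**3 (k(b) = b**2*b = b**3)
x = 1/14707562 (x = 1/(245**3 + (-3 + 30*48)) = 1/(14706125 + (-3 + 1440)) = 1/(14706125 + 1437) = 1/14707562 ≈ 6.7992e-8)
x*(13/(-38)) = (13/(-38))/14707562 = (13*(-1/38))/14707562 = (1/14707562)*(-13/38) = -13/558887356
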